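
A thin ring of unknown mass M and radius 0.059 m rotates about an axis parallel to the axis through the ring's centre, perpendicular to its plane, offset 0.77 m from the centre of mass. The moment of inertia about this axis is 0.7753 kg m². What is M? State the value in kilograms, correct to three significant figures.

1.30

I = I_cm + Md² = MR² + Md² = M·[1·(0.059)² + (0.77)²] = M·0.59638.
So M = 0.7753 / 0.59638 = 1.3 kg.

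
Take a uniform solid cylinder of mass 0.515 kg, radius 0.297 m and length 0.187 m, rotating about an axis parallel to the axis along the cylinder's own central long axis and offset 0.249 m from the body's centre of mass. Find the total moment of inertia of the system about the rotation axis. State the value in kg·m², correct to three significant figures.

0.0546

I_cm = (1/2)MR² = (1/2)(0.515)(0.297)² = 0.022714 kg·m²; centre at d = 0.249 m, so the parallel axis theorem gives I = 0.022714 + (0.515)(0.249)² = 0.054644 kg·m².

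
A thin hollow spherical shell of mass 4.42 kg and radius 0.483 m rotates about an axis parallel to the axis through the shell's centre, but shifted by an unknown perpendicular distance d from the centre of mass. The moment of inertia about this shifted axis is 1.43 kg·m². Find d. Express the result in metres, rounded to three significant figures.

0.410

About the centre-of-mass axis, I_cm = (2/3)MR² = (2/3)(4.42)(0.483)² = 0.68742 kg·m².
Parallel axis theorem: I = I_cm + Md², so Md² = 1.43 − 0.68742 = 0.74258 kg·m².
d = √(0.74258 / 4.42) = 0.40988 m.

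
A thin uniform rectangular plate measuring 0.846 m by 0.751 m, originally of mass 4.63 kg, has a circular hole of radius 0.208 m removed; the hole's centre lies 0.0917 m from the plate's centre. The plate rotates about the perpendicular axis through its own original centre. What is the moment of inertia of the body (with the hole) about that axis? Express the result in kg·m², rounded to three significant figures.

Unpierced body about its centre: I₀ = (1/12)M(a²+b²) = (1/12)(4.63)[(0.846)² + (0.751)²] = 0.49376 kg·m².
The removed disk has mass m = M·πr²/(ab) = (4.63)·π(0.208)²/(0.846·0.751) = 0.99048 kg (same uniform areal density).
Its moment of inertia about the rotation axis (parallel-axis theorem): I_hole = (1/2)mr² + md² = (1/2)(0.99048)(0.208)² + (0.99048)(0.0917)² = 0.029755 kg·m².
Treating the hole as negative mass, I = I₀ − I_hole = 0.49376 − 0.029755 = 0.464 kg·m².

0.464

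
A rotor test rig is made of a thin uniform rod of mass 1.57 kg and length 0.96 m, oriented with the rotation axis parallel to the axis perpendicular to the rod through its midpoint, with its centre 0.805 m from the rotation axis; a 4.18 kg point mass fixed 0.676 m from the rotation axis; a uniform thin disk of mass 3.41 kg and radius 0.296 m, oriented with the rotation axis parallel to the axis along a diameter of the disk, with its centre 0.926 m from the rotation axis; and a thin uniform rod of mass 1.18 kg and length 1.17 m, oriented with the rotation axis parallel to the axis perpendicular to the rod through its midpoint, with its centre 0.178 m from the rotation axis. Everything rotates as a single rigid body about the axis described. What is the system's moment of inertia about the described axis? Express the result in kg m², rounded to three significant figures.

Thin rod: I_cm = (1/12)ML² = (1/12)(1.57)(0.96)² = 0.12058 kg m²; centre at d = 0.805 m, so the parallel axis theorem gives I = 0.12058 + (1.57)(0.805)² = 1.138 kg m².
Point mass: I_cm = 0; centre at d = 0.676 m, so the parallel axis theorem gives I = 0 + (4.18)(0.676)² = 1.9102 kg m².
Thin disk: I_cm = (1/4)MR² = (1/4)(3.41)(0.296)² = 0.074693 kg m²; centre at d = 0.926 m, so the parallel axis theorem gives I = 0.074693 + (3.41)(0.926)² = 2.9987 kg m².
Thin rod: I_cm = (1/12)ML² = (1/12)(1.18)(1.17)² = 0.13461 kg m²; centre at d = 0.178 m, so the parallel axis theorem gives I = 0.13461 + (1.18)(0.178)² = 0.172 kg m².
Total I = 1.138 + 1.9102 + 2.9987 + 0.172 = 6.2188 kg m².

6.22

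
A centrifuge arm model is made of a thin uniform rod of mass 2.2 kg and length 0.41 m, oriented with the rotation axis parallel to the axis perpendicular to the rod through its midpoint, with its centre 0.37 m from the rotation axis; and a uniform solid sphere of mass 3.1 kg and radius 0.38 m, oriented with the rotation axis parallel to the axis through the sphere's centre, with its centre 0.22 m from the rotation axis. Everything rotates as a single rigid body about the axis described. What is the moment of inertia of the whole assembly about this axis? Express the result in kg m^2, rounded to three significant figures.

Thin rod: I_cm = (1/12)ML² = (1/12)(2.2)(0.41)² = 0.030818 kg m^2; centre at d = 0.37 m, so the parallel axis theorem gives I = 0.030818 + (2.2)(0.37)² = 0.332 kg m^2.
Solid sphere: I_cm = (2/5)MR² = (2/5)(3.1)(0.38)² = 0.17906 kg m^2; centre at d = 0.22 m, so the parallel axis theorem gives I = 0.17906 + (3.1)(0.22)² = 0.3291 kg m^2.
Total I = 0.332 + 0.3291 = 0.66109 kg m^2.

0.661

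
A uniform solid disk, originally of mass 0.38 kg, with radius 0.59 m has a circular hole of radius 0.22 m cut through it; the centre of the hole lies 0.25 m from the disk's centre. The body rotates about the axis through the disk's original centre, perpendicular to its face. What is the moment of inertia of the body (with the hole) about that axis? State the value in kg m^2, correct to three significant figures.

Unpierced body about its centre: I₀ = (1/2)MR² = (1/2)(0.38)(0.59)² = 0.066139 kg m^2.
The removed disk has mass m = M·(r/R)² = (0.38)(0.22/0.59)² = 0.052835 kg (same uniform areal density).
Its moment of inertia about the rotation axis (parallel-axis theorem): I_hole = (1/2)mr² + md² = (1/2)(0.052835)(0.22)² + (0.052835)(0.25)² = 0.0045808 kg m^2.
Treating the hole as negative mass, I = I₀ − I_hole = 0.066139 − 0.0045808 = 0.061558 kg m^2.

0.0616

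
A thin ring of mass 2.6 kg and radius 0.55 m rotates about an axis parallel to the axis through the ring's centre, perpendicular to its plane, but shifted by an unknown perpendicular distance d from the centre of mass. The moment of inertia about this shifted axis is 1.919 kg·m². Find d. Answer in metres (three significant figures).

About the centre-of-mass axis, I_cm = MR² = (2.6)(0.55)² = 0.7865 kg·m².
Parallel axis theorem: I = I_cm + Md², so Md² = 1.919 − 0.7865 = 1.1325 kg·m².
d = √(1.1325 / 2.6) = 0.65998 m.

0.660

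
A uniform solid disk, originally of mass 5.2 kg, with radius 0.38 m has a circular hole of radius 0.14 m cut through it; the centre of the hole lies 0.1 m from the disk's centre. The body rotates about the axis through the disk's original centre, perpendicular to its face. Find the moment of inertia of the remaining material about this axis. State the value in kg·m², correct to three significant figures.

Unpierced body about its centre: I₀ = (1/2)MR² = (1/2)(5.2)(0.38)² = 0.37544 kg·m².
The removed disk has mass m = M·(r/R)² = (5.2)(0.14/0.38)² = 0.70582 kg (same uniform areal density).
Its moment of inertia about the rotation axis (parallel-axis theorem): I_hole = (1/2)mr² + md² = (1/2)(0.70582)(0.14)² + (0.70582)(0.1)² = 0.013975 kg·m².
Treating the hole as negative mass, I = I₀ − I_hole = 0.37544 − 0.013975 = 0.36146 kg·m².

0.361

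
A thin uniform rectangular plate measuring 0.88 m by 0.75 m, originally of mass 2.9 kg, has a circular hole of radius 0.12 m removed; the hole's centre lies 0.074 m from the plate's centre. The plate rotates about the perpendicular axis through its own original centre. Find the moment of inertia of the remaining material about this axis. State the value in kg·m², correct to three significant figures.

0.321

Unpierced body about its centre: I₀ = (1/12)M(a²+b²) = (1/12)(2.9)[(0.88)² + (0.75)²] = 0.32308 kg·m².
The removed disk has mass m = M·πr²/(ab) = (2.9)·π(0.12)²/(0.88·0.75) = 0.19878 kg (same uniform areal density).
Its moment of inertia about the rotation axis (parallel-axis theorem): I_hole = (1/2)mr² + md² = (1/2)(0.19878)(0.12)² + (0.19878)(0.074)² = 0.0025197 kg·m².
Treating the hole as negative mass, I = I₀ − I_hole = 0.32308 − 0.0025197 = 0.32056 kg·m².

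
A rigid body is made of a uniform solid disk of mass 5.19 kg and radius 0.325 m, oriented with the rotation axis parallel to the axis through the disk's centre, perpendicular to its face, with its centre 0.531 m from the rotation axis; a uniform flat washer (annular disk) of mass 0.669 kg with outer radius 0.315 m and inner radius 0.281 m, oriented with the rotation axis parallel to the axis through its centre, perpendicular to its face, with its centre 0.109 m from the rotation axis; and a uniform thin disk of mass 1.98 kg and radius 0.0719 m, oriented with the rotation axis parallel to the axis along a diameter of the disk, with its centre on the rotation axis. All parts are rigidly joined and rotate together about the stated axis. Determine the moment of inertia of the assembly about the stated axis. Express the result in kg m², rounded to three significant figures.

1.81

Solid disk: I_cm = (1/2)MR² = (1/2)(5.19)(0.325)² = 0.2741 kg m²; centre at d = 0.531 m, so I = I_cm + Md² gives I = 0.2741 + (5.19)(0.531)² = 1.7375 kg m².
Annular disk: I_cm = (1/2)M(R²+r²) = (1/2)(0.669)[(0.315)² + (0.281)²] = 0.059603 kg m²; centre at d = 0.109 m, so I = I_cm + Md² gives I = 0.059603 + (0.669)(0.109)² = 0.067552 kg m².
Thin disk: I_cm = (1/4)MR² = (1/4)(1.98)(0.0719)² = 0.002559 kg m²; axis through the centre, so I = 0.002559 kg m².
Total I = 1.7375 + 0.067552 + 0.002559 = 1.8076 kg m².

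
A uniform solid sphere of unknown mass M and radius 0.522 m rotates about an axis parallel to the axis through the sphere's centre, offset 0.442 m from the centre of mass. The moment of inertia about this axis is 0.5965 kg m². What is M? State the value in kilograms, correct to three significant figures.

1.96

I = I_cm + Md² = (2/5)MR² + Md² = M·[0.4·(0.522)² + (0.442)²] = M·0.30436.
So M = 0.5965 / 0.30436 = 1.9599 kg.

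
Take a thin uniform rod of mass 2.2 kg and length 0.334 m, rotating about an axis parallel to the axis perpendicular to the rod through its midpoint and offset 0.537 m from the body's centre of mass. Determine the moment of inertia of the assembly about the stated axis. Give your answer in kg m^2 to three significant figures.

0.655

I_cm = (1/12)ML² = (1/12)(2.2)(0.334)² = 0.020452 kg m^2; centre at d = 0.537 m, so the parallel axis theorem gives I = 0.020452 + (2.2)(0.537)² = 0.65486 kg m^2.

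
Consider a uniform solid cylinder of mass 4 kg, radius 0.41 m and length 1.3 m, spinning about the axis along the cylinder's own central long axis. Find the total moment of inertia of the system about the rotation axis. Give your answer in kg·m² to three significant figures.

I_cm = (1/2)MR² = (1/2)(4)(0.41)² = 0.3362 kg·m²; axis through the centre, so I = 0.3362 kg·m².

0.336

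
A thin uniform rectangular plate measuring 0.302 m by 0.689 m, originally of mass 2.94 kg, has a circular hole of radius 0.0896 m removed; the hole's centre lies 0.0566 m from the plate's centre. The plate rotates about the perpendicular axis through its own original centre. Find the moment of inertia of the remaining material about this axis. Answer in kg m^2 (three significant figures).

0.136

Unpierced body about its centre: I₀ = (1/12)M(a²+b²) = (1/12)(2.94)[(0.302)² + (0.689)²] = 0.13865 kg m^2.
The removed disk has mass m = M·πr²/(ab) = (2.94)·π(0.0896)²/(0.302·0.689) = 0.35636 kg (same uniform areal density).
Its moment of inertia about the rotation axis (parallel-axis theorem): I_hole = (1/2)mr² + md² = (1/2)(0.35636)(0.0896)² + (0.35636)(0.0566)² = 0.0025721 kg m^2.
Treating the hole as negative mass, I = I₀ − I_hole = 0.13865 − 0.0025721 = 0.13608 kg m^2.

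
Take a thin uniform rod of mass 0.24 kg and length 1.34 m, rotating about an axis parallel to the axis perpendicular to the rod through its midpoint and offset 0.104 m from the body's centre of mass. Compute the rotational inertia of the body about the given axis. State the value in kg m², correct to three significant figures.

0.0385

I_cm = (1/12)ML² = (1/12)(0.24)(1.34)² = 0.035912 kg m²; centre at d = 0.104 m, so the parallel axis theorem gives I = 0.035912 + (0.24)(0.104)² = 0.038508 kg m².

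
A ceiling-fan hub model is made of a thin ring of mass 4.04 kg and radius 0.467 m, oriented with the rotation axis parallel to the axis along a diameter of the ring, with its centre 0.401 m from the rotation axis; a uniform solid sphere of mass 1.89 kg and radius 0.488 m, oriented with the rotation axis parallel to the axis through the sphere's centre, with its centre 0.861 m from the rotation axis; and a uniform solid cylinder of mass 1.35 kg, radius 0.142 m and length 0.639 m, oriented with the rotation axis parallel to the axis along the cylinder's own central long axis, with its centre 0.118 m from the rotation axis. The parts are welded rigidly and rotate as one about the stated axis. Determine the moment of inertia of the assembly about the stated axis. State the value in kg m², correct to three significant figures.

2.70

Thin ring: I_cm = (1/2)MR² = (1/2)(4.04)(0.467)² = 0.44054 kg m²; centre at d = 0.401 m, so the parallel axis theorem gives I = 0.44054 + (4.04)(0.401)² = 1.0902 kg m².
Solid sphere: I_cm = (2/5)MR² = (2/5)(1.89)(0.488)² = 0.18004 kg m²; centre at d = 0.861 m, so the parallel axis theorem gives I = 0.18004 + (1.89)(0.861)² = 1.5811 kg m².
Solid cylinder: I_cm = (1/2)MR² = (1/2)(1.35)(0.142)² = 0.013611 kg m²; centre at d = 0.118 m, so the parallel axis theorem gives I = 0.013611 + (1.35)(0.118)² = 0.032408 kg m².
Total I = 1.0902 + 1.5811 + 0.032408 = 2.7037 kg m².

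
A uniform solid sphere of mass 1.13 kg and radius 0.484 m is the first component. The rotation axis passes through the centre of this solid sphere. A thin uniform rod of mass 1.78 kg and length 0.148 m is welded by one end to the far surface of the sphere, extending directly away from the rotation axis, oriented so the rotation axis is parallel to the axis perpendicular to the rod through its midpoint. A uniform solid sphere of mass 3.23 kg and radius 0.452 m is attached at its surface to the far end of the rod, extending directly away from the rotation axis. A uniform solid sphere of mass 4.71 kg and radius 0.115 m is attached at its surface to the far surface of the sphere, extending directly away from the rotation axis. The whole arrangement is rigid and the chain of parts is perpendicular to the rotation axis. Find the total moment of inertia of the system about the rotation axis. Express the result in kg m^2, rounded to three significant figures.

Solid sphere: I_cm = (2/5)MR² = (2/5)(1.13)(0.484)² = 0.10588 kg m^2; axis through the centre, so I = 0.10588 kg m^2.
Thin rod: I_cm = (1/12)ML² = (1/12)(1.78)(0.148)² = 0.0032491 kg m^2; centre at d = 0.484 + 0.074 = 0.558 m, so the parallel axis theorem gives I = 0.0032491 + (1.78)(0.558)² = 0.55748 kg m^2.
Solid sphere: I_cm = (2/5)MR² = (2/5)(3.23)(0.452)² = 0.26396 kg m^2; centre at d = 0.484 + 0.074 + 0.074 + 0.452 = 1.084 m, so the parallel axis theorem gives I = 0.26396 + (3.23)(1.084)² = 4.0594 kg m^2.
Solid sphere: I_cm = (2/5)MR² = (2/5)(4.71)(0.115)² = 0.024916 kg m^2; centre at d = 0.484 + 0.074 + 0.074 + 0.452 + 0.452 + 0.115 = 1.651 m, so the parallel axis theorem gives I = 0.024916 + (4.71)(1.651)² = 12.863 kg m^2.
Total I = 0.10588 + 0.55748 + 4.0594 + 12.863 = 17.586 kg m^2.

17.6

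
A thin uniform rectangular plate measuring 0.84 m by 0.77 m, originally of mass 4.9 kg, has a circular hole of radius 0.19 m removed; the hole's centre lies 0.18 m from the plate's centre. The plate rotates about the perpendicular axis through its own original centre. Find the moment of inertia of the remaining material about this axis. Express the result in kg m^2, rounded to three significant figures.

Unpierced body about its centre: I₀ = (1/12)M(a²+b²) = (1/12)(4.9)[(0.84)² + (0.77)²] = 0.53022 kg m^2.
The removed disk has mass m = M·πr²/(ab) = (4.9)·π(0.19)²/(0.84·0.77) = 0.85918 kg (same uniform areal density).
Its moment of inertia about the rotation axis (parallel-axis theorem): I_hole = (1/2)mr² + md² = (1/2)(0.85918)(0.19)² + (0.85918)(0.18)² = 0.043346 kg m^2.
Treating the hole as negative mass, I = I₀ − I_hole = 0.53022 − 0.043346 = 0.48688 kg m^2.

0.487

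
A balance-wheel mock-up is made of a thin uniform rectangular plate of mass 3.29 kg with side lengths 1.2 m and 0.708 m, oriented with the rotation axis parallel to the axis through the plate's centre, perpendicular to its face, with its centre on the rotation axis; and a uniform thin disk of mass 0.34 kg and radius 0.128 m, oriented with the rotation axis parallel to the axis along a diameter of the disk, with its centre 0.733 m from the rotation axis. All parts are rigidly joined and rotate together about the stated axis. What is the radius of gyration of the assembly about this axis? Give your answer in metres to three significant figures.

0.444

Rectangular plate: I_cm = (1/12)M(a²+b²) = (1/12)(3.29)[(1.2)² + (0.708)²] = 0.53223 kg·m²; axis through the centre, so I = 0.53223 kg·m².
Thin disk: I_cm = (1/4)MR² = (1/4)(0.34)(0.128)² = 0.0013926 kg·m²; centre at d = 0.733 m, so the parallel axis theorem gives I = 0.0013926 + (0.34)(0.733)² = 0.18407 kg·m².
Total I = 0.7163 kg·m²; total mass M = 3.63 kg.
k = √(I/M) = √(0.7163/3.63) = 0.44422 m.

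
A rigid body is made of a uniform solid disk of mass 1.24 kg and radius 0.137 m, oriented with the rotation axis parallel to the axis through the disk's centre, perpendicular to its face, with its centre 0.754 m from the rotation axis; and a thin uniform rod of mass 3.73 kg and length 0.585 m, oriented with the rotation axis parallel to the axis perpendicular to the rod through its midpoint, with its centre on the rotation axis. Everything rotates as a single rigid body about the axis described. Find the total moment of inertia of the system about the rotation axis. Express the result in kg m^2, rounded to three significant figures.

0.823

Solid disk: I_cm = (1/2)MR² = (1/2)(1.24)(0.137)² = 0.011637 kg m^2; centre at d = 0.754 m, so the parallel axis theorem gives I = 0.011637 + (1.24)(0.754)² = 0.7166 kg m^2.
Thin rod: I_cm = (1/12)ML² = (1/12)(3.73)(0.585)² = 0.10637 kg m^2; axis through the centre, so I = 0.10637 kg m^2.
Total I = 0.7166 + 0.10637 = 0.82297 kg m^2.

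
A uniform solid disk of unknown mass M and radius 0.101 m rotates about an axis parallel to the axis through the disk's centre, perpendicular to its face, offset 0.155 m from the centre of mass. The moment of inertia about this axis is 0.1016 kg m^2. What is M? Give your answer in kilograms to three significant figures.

I = I_cm + Md² = (1/2)MR² + Md² = M·[0.5·(0.101)² + (0.155)²] = M·0.029126.
So M = 0.1016 / 0.029126 = 3.4884 kg.

3.49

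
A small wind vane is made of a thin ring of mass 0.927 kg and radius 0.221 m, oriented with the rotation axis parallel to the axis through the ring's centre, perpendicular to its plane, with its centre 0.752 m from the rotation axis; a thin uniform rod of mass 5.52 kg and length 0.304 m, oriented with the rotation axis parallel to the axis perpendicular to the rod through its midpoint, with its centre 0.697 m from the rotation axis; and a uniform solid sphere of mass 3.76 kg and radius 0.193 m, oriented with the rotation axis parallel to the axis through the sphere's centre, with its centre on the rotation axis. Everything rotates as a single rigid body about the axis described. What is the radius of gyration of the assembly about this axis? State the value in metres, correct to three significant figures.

Thin ring: I_cm = MR² = (0.927)(0.221)² = 0.045276 kg m^2; centre at d = 0.752 m, so the parallel axis theorem gives I = 0.045276 + (0.927)(0.752)² = 0.5695 kg m^2.
Thin rod: I_cm = (1/12)ML² = (1/12)(5.52)(0.304)² = 0.042511 kg m^2; centre at d = 0.697 m, so the parallel axis theorem gives I = 0.042511 + (5.52)(0.697)² = 2.7242 kg m^2.
Solid sphere: I_cm = (2/5)MR² = (2/5)(3.76)(0.193)² = 0.056022 kg m^2; axis through the centre, so I = 0.056022 kg m^2.
Total I = 3.3497 kg m^2; total mass M = 10.207 kg.
k = √(I/M) = √(3.3497/10.207) = 0.57287 m.

0.573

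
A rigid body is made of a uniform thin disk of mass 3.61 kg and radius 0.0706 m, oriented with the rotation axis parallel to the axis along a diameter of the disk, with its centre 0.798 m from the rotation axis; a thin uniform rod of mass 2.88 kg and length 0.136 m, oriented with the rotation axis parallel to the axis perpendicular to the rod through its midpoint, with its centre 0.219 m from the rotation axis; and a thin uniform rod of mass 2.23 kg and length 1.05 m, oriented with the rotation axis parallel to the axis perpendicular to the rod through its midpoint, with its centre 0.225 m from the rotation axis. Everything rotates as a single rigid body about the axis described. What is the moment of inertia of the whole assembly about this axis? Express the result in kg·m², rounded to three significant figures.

Thin disk: I_cm = (1/4)MR² = (1/4)(3.61)(0.0706)² = 0.0044984 kg·m²; centre at d = 0.798 m, so I = I_cm + Md² gives I = 0.0044984 + (3.61)(0.798)² = 2.3034 kg·m².
Thin rod: I_cm = (1/12)ML² = (1/12)(2.88)(0.136)² = 0.004439 kg·m²; centre at d = 0.219 m, so I = I_cm + Md² gives I = 0.004439 + (2.88)(0.219)² = 0.14257 kg·m².
Thin rod: I_cm = (1/12)ML² = (1/12)(2.23)(1.05)² = 0.20488 kg·m²; centre at d = 0.225 m, so I = I_cm + Md² gives I = 0.20488 + (2.23)(0.225)² = 0.31777 kg·m².
Total I = 2.3034 + 0.14257 + 0.31777 = 2.7637 kg·m².

2.76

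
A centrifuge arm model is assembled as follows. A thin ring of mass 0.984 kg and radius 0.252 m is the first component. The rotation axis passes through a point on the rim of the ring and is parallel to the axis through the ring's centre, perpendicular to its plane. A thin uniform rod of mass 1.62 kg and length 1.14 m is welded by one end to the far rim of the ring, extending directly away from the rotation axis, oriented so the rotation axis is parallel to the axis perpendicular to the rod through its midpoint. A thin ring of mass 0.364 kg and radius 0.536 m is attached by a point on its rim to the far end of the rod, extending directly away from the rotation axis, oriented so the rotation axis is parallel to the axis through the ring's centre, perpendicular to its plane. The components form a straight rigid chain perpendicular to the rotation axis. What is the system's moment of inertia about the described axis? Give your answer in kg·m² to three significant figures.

4.00

Thin ring: I_cm = MR² = (0.984)(0.252)² = 0.062488 kg·m²; centre at d = 0.252 m, so I = I_cm + Md² gives I = 0.062488 + (0.984)(0.252)² = 0.12498 kg·m².
Thin rod: I_cm = (1/12)ML² = (1/12)(1.62)(1.14)² = 0.17545 kg·m²; centre at d = 0.252 + 0.252 + 0.57 = 1.074 m, so I = I_cm + Md² gives I = 0.17545 + (1.62)(1.074)² = 2.0441 kg·m².
Thin ring: I_cm = MR² = (0.364)(0.536)² = 0.10458 kg·m²; centre at d = 0.252 + 0.252 + 0.57 + 0.57 + 0.536 = 2.18 m, so I = I_cm + Md² gives I = 0.10458 + (0.364)(2.18)² = 1.8344 kg·m².
Total I = 0.12498 + 2.0441 + 1.8344 = 4.0035 kg·m².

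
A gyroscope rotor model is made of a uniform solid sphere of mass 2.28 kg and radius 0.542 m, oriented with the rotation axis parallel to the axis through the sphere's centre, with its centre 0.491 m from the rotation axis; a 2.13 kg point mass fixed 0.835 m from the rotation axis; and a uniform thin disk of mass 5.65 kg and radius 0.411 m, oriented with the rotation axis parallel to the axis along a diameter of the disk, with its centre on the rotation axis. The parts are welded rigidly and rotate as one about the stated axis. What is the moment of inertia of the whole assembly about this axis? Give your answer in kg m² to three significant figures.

2.54

Solid sphere: I_cm = (2/5)MR² = (2/5)(2.28)(0.542)² = 0.26791 kg m²; centre at d = 0.491 m, so the parallel axis theorem gives I = 0.26791 + (2.28)(0.491)² = 0.81758 kg m².
Point mass: I_cm = 0; centre at d = 0.835 m, so the parallel axis theorem gives I = 0 + (2.13)(0.835)² = 1.4851 kg m².
Thin disk: I_cm = (1/4)MR² = (1/4)(5.65)(0.411)² = 0.2386 kg m²; axis through the centre, so I = 0.2386 kg m².
Total I = 0.81758 + 1.4851 + 0.2386 = 2.5413 kg m².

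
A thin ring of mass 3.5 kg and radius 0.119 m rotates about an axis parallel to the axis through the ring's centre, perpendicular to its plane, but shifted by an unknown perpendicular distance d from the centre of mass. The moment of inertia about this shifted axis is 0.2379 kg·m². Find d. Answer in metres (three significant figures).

About the centre-of-mass axis, I_cm = MR² = (3.5)(0.119)² = 0.049563 kg·m².
Parallel axis theorem: I = I_cm + Md², so Md² = 0.2379 − 0.049563 = 0.18834 kg·m².
d = √(0.18834 / 3.5) = 0.23197 m.

0.232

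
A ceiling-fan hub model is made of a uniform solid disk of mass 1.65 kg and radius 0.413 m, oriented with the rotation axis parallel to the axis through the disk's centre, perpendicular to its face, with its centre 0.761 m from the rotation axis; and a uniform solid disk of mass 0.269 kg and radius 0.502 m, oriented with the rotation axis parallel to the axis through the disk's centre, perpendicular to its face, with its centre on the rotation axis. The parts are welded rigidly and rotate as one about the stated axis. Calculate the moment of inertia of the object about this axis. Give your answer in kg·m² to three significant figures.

Solid disk: I_cm = (1/2)MR² = (1/2)(1.65)(0.413)² = 0.14072 kg·m²; centre at d = 0.761 m, so I = I_cm + Md² gives I = 0.14072 + (1.65)(0.761)² = 1.0963 kg·m².
Solid disk: I_cm = (1/2)MR² = (1/2)(0.269)(0.502)² = 0.033895 kg·m²; axis through the centre, so I = 0.033895 kg·m².
Total I = 1.0963 + 0.033895 = 1.1302 kg·m².

1.13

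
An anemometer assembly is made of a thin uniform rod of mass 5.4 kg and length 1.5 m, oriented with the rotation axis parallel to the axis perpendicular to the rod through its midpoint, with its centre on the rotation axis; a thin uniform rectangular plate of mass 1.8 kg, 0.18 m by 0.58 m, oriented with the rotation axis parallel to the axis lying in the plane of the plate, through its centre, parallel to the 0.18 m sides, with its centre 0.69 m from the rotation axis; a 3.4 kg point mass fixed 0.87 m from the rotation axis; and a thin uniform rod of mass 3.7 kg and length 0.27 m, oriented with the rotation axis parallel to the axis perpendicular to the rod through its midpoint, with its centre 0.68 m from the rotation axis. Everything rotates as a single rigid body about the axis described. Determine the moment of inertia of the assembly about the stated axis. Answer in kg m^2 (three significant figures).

6.23

Thin rod: I_cm = (1/12)ML² = (1/12)(5.4)(1.5)² = 1.0125 kg m^2; axis through the centre, so I = 1.0125 kg m^2.
Rectangular plate: I_cm = (1/12)Mb² = (1/12)(1.8)(0.58)² = 0.05046 kg m^2; centre at d = 0.69 m, so the parallel axis theorem gives I = 0.05046 + (1.8)(0.69)² = 0.90744 kg m^2.
Point mass: I_cm = 0; centre at d = 0.87 m, so the parallel axis theorem gives I = 0 + (3.4)(0.87)² = 2.5735 kg m^2.
Thin rod: I_cm = (1/12)ML² = (1/12)(3.7)(0.27)² = 0.022478 kg m^2; centre at d = 0.68 m, so the parallel axis theorem gives I = 0.022478 + (3.7)(0.68)² = 1.7334 kg m^2.
Total I = 1.0125 + 0.90744 + 2.5735 + 1.7334 = 6.2268 kg m^2.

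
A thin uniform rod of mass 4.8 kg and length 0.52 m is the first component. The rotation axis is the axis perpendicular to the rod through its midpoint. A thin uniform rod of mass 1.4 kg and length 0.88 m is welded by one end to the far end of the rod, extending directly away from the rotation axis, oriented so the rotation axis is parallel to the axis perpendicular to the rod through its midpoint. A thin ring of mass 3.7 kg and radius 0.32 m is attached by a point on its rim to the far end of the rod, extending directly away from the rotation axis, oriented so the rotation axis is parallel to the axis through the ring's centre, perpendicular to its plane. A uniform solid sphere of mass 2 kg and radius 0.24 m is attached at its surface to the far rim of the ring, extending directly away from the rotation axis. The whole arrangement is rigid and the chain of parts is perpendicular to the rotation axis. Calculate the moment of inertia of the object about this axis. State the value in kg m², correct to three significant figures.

17.4

Thin rod: I_cm = (1/12)ML² = (1/12)(4.8)(0.52)² = 0.10816 kg m²; axis through the centre, so I = 0.10816 kg m².
Thin rod: I_cm = (1/12)ML² = (1/12)(1.4)(0.88)² = 0.090347 kg m²; centre at d = 0.26 + 0.44 = 0.7 m, so the parallel axis theorem gives I = 0.090347 + (1.4)(0.7)² = 0.77635 kg m².
Thin ring: I_cm = MR² = (3.7)(0.32)² = 0.37888 kg m²; centre at d = 0.26 + 0.44 + 0.44 + 0.32 = 1.46 m, so the parallel axis theorem gives I = 0.37888 + (3.7)(1.46)² = 8.2658 kg m².
Solid sphere: I_cm = (2/5)MR² = (2/5)(2)(0.24)² = 0.04608 kg m²; centre at d = 0.26 + 0.44 + 0.44 + 0.32 + 0.32 + 0.24 = 2.02 m, so the parallel axis theorem gives I = 0.04608 + (2)(2.02)² = 8.2069 kg m².
Total I = 0.10816 + 0.77635 + 8.2658 + 8.2069 = 17.357 kg m².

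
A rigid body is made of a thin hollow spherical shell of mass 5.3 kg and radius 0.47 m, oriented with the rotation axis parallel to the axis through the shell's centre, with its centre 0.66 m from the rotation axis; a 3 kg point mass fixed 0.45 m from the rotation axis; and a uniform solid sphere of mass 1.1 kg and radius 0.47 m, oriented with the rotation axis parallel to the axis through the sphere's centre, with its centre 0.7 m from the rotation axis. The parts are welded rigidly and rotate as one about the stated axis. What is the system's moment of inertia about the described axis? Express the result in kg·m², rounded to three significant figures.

4.33

Spherical shell: I_cm = (2/3)MR² = (2/3)(5.3)(0.47)² = 0.78051 kg·m²; centre at d = 0.66 m, so I = I_cm + Md² gives I = 0.78051 + (5.3)(0.66)² = 3.0892 kg·m².
Point mass: I_cm = 0; centre at d = 0.45 m, so I = I_cm + Md² gives I = 0 + (3)(0.45)² = 0.6075 kg·m².
Solid sphere: I_cm = (2/5)MR² = (2/5)(1.1)(0.47)² = 0.097196 kg·m²; centre at d = 0.7 m, so I = I_cm + Md² gives I = 0.097196 + (1.1)(0.7)² = 0.6362 kg·m².
Total I = 3.0892 + 0.6075 + 0.6362 = 4.3329 kg·m².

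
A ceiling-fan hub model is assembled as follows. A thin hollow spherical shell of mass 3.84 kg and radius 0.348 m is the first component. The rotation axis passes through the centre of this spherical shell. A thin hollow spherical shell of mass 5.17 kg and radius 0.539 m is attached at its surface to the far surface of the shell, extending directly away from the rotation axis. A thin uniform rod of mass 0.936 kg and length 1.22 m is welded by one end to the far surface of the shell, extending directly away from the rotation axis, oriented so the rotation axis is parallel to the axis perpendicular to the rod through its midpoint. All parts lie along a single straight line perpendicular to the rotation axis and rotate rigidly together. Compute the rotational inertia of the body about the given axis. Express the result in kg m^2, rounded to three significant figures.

Spherical shell: I_cm = (2/3)MR² = (2/3)(3.84)(0.348)² = 0.31003 kg m^2; axis through the centre, so I = 0.31003 kg m^2.
Spherical shell: I_cm = (2/3)MR² = (2/3)(5.17)(0.539)² = 1.0013 kg m^2; centre at d = 0.348 + 0.539 = 0.887 m, so the parallel axis theorem gives I = 1.0013 + (5.17)(0.887)² = 5.0689 kg m^2.
Thin rod: I_cm = (1/12)ML² = (1/12)(0.936)(1.22)² = 0.1161 kg m^2; centre at d = 0.348 + 0.539 + 0.539 + 0.61 = 2.036 m, so the parallel axis theorem gives I = 0.1161 + (0.936)(2.036)² = 3.9961 kg m^2.
Total I = 0.31003 + 5.0689 + 3.9961 = 9.375 kg m^2.

9.38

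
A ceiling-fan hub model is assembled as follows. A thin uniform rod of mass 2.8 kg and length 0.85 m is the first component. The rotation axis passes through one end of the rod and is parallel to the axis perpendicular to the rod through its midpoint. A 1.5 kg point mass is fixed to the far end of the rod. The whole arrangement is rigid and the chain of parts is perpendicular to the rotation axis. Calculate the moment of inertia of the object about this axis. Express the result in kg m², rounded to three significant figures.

1.76

Thin rod: I_cm = (1/12)ML² = (1/12)(2.8)(0.85)² = 0.16858 kg m²; centre at d = 0.425 m, so the parallel axis theorem gives I = 0.16858 + (2.8)(0.425)² = 0.67433 kg m².
Point mass: I_cm = 0; centre at d = 0.425 + 0.425 = 0.85 m, so the parallel axis theorem gives I = 0 + (1.5)(0.85)² = 1.0837 kg m².
Total I = 0.67433 + 1.0837 = 1.7581 kg m².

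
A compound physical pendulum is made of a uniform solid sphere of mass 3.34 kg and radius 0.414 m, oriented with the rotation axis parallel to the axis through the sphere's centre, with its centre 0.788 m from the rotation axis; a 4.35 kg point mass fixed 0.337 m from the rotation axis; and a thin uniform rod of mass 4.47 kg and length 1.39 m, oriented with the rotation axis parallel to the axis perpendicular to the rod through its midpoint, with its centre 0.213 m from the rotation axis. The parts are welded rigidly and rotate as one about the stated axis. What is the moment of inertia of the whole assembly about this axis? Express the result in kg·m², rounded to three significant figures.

3.72

Solid sphere: I_cm = (2/5)MR² = (2/5)(3.34)(0.414)² = 0.22899 kg·m²; centre at d = 0.788 m, so I = I_cm + Md² gives I = 0.22899 + (3.34)(0.788)² = 2.3029 kg·m².
Point mass: I_cm = 0; centre at d = 0.337 m, so I = I_cm + Md² gives I = 0 + (4.35)(0.337)² = 0.49403 kg·m².
Thin rod: I_cm = (1/12)ML² = (1/12)(4.47)(1.39)² = 0.71971 kg·m²; centre at d = 0.213 m, so I = I_cm + Md² gives I = 0.71971 + (4.47)(0.213)² = 0.92251 kg·m².
Total I = 2.3029 + 0.49403 + 0.92251 = 3.7195 kg·m².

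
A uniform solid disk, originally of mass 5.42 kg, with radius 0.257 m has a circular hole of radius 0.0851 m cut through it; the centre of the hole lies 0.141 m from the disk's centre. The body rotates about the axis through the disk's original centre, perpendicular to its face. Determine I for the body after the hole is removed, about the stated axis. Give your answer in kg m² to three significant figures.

0.165

Unpierced body about its centre: I₀ = (1/2)MR² = (1/2)(5.42)(0.257)² = 0.17899 kg m².
The removed disk has mass m = M·(r/R)² = (5.42)(0.0851/0.257)² = 0.59428 kg (same uniform areal density).
Its moment of inertia about the rotation axis (parallel-axis theorem): I_hole = (1/2)mr² + md² = (1/2)(0.59428)(0.0851)² + (0.59428)(0.141)² = 0.013967 kg m².
Treating the hole as negative mass, I = I₀ − I_hole = 0.17899 − 0.013967 = 0.16503 kg m².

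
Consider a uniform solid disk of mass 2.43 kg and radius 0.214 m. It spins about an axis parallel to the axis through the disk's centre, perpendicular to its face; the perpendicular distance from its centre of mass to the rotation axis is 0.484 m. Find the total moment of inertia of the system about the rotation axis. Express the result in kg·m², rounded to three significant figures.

0.625

I_cm = (1/2)MR² = (1/2)(2.43)(0.214)² = 0.055642 kg·m²; centre at d = 0.484 m, so I = I_cm + Md² gives I = 0.055642 + (2.43)(0.484)² = 0.62488 kg·m².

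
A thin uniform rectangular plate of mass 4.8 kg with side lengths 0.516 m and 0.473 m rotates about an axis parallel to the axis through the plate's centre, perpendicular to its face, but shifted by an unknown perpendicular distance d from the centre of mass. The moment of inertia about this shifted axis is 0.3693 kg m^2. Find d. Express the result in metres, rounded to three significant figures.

About the centre-of-mass axis, I_cm = (1/12)M(a²+b²) = (1/12)(4.8)[(0.516)² + (0.473)²] = 0.19599 kg m^2.
Parallel axis theorem: I = I_cm + Md², so Md² = 0.3693 − 0.19599 = 0.17331 kg m^2.
d = √(0.17331 / 4.8) = 0.19001 m.

0.190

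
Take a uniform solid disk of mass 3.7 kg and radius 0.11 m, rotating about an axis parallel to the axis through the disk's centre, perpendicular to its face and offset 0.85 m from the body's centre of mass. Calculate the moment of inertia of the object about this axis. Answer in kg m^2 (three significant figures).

I_cm = (1/2)MR² = (1/2)(3.7)(0.11)² = 0.022385 kg m^2; centre at d = 0.85 m, so the parallel axis theorem gives I = 0.022385 + (3.7)(0.85)² = 2.6956 kg m^2.

2.70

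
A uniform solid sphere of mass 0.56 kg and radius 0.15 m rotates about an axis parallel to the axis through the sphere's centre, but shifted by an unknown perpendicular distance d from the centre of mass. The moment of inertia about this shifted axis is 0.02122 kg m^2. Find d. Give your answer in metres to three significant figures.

0.170

About the centre-of-mass axis, I_cm = (2/5)MR² = (2/5)(0.56)(0.15)² = 0.00504 kg m^2.
Parallel axis theorem: I = I_cm + Md², so Md² = 0.02122 − 0.00504 = 0.01618 kg m^2.
d = √(0.01618 / 0.56) = 0.16998 m.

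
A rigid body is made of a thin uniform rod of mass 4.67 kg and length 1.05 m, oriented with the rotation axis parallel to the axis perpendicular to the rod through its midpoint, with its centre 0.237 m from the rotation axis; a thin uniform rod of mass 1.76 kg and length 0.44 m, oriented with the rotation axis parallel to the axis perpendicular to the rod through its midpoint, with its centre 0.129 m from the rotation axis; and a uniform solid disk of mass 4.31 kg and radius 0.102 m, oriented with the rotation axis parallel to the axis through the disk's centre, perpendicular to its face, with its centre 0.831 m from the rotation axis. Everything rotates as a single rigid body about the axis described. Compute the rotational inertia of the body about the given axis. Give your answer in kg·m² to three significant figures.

Thin rod: I_cm = (1/12)ML² = (1/12)(4.67)(1.05)² = 0.42906 kg·m²; centre at d = 0.237 m, so the parallel axis theorem gives I = 0.42906 + (4.67)(0.237)² = 0.69137 kg·m².
Thin rod: I_cm = (1/12)ML² = (1/12)(1.76)(0.44)² = 0.028395 kg·m²; centre at d = 0.129 m, so the parallel axis theorem gives I = 0.028395 + (1.76)(0.129)² = 0.057683 kg·m².
Solid disk: I_cm = (1/2)MR² = (1/2)(4.31)(0.102)² = 0.022421 kg·m²; centre at d = 0.831 m, so the parallel axis theorem gives I = 0.022421 + (4.31)(0.831)² = 2.9987 kg·m².
Total I = 0.69137 + 0.057683 + 2.9987 = 3.7478 kg·m².

3.75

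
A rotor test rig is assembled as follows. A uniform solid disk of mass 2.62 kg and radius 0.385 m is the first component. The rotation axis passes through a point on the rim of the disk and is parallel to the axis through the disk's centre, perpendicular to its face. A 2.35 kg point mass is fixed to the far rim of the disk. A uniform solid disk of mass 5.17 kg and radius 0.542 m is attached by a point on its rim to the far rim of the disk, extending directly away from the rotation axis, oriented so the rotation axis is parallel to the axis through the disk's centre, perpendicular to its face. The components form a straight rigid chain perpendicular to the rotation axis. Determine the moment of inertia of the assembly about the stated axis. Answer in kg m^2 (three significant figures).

11.6

Solid disk: I_cm = (1/2)MR² = (1/2)(2.62)(0.385)² = 0.19417 kg m^2; centre at d = 0.385 m, so the parallel axis theorem gives I = 0.19417 + (2.62)(0.385)² = 0.58252 kg m^2.
Point mass: I_cm = 0; centre at d = 0.385 + 0.385 = 0.77 m, so the parallel axis theorem gives I = 0 + (2.35)(0.77)² = 1.3933 kg m^2.
Solid disk: I_cm = (1/2)MR² = (1/2)(5.17)(0.542)² = 0.75938 kg m^2; centre at d = 0.385 + 0.385 + 0.542 = 1.312 m, so the parallel axis theorem gives I = 0.75938 + (5.17)(1.312)² = 9.6587 kg m^2.
Total I = 0.58252 + 1.3933 + 9.6587 = 11.635 kg m^2.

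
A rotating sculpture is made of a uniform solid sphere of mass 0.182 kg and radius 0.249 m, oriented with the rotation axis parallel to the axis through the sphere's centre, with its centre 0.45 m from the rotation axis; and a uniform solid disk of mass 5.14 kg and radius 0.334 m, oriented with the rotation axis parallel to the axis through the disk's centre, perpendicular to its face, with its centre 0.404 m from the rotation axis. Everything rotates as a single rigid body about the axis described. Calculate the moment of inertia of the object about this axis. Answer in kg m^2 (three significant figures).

1.17

Solid sphere: I_cm = (2/5)MR² = (2/5)(0.182)(0.249)² = 0.0045137 kg m^2; centre at d = 0.45 m, so I = I_cm + Md² gives I = 0.0045137 + (0.182)(0.45)² = 0.041369 kg m^2.
Solid disk: I_cm = (1/2)MR² = (1/2)(5.14)(0.334)² = 0.2867 kg m^2; centre at d = 0.404 m, so I = I_cm + Md² gives I = 0.2867 + (5.14)(0.404)² = 1.1256 kg m^2.
Total I = 0.041369 + 1.1256 = 1.167 kg m^2.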